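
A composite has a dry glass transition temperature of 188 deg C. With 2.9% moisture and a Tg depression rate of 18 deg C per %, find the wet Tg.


Tg_wet = Tg_dry - k*moisture = 188 - 18*2.9 = 135.8 deg C

135.8 deg C


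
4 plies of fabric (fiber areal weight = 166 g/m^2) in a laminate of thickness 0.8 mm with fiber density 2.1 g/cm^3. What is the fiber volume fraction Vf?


Vf = n * FAW / (rho_f * h * 1000) = 4 * 166 / (2.1 * 0.8 * 1000) = 0.3952

0.3952


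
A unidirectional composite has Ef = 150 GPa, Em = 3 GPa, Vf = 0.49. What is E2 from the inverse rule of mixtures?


1/E2 = Vf/Ef + (1-Vf)/Em = 0.49/150 + 0.51/3
E2 = 5.77 GPa

5.77 GPa


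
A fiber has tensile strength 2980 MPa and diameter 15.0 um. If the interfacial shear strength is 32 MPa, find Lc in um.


Lc = sigma_f * d / (2 * tau_i) = 2980 * 15.0 / (2 * 32) = 698.4 um

698.4 um


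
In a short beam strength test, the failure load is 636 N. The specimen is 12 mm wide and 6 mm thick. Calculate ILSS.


ILSS = 3F/(4bh) = 3*636/(4*12*6) = 6.63 MPa

6.63 MPa


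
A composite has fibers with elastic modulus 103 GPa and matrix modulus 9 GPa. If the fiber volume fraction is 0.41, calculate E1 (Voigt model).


E1 = Ef*Vf + Em*(1-Vf) = 103*0.41 + 9*0.59 = 47.54 GPa

47.54 GPa


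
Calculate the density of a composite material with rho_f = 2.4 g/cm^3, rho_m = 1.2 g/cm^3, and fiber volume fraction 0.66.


rho_c = rho_f*Vf + rho_m*(1-Vf) = 2.4*0.66 + 1.2*0.34 = 1.992 g/cm^3

1.992 g/cm^3


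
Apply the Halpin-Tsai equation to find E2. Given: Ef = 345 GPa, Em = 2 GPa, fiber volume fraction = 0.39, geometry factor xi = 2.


eta = (Ef/Em - 1)/(Ef/Em + xi) = (172.5 - 1)/(172.5 + 2) = 0.9828
E2 = Em*(1+xi*eta*Vf)/(1-eta*Vf) = 5.73 GPa

5.73 GPa


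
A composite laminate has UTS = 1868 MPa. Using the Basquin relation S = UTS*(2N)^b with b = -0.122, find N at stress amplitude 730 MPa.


N = 0.5 * (S/UTS)^(1/b) = 0.5 * (730/1868)^(1/-0.122) = 1105.7960 cycles

1105.7960 cycles


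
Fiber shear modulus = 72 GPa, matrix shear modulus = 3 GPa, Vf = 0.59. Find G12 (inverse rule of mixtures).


1/G12 = Vf/Gf + (1-Vf)/Gm = 0.59/72 + 0.41/3
G12 = 6.9 GPa

6.9 GPa


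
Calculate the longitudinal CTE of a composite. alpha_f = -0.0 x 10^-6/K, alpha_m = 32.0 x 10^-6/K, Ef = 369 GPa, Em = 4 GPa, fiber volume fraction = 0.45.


E1 = Ef*Vf + Em*(1-Vf) = 168.25
alpha_1 = (alpha_f*Ef*Vf + alpha_m*Em*(1-Vf))/E1 = 0.42 x 10^-6/K

0.42 x 10^-6/K


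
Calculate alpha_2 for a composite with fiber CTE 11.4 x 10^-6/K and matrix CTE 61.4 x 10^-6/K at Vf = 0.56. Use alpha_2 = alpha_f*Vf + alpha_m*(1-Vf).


alpha_2 = alpha_f*Vf + alpha_m*(1-Vf) = 11.4*0.56 + 61.4*0.44 = 33.4 x 10^-6/K

33.4 x 10^-6/K


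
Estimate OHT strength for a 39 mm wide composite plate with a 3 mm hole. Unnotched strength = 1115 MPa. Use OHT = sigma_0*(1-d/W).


OHT = sigma_0*(1-d/W) = 1115*(1-3/39) = 1029.2 MPa

1029.2 MPa


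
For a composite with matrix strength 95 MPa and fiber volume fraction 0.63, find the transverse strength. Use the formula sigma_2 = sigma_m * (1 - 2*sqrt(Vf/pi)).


factor = 1 - 2*sqrt(0.63/pi) = 0.1044
sigma_2 = 95 * 0.1044 = 9.92 MPa

9.92 MPa


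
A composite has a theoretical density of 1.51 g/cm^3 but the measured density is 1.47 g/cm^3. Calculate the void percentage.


Void% = (rho_theo - rho_actual)/rho_theo * 100 = (1.51 - 1.47)/1.51 * 100 = 2.65%

2.65%


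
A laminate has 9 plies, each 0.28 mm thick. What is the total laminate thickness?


h = n * t_ply = 9 * 0.28 = 2.52 mm

2.52 mm


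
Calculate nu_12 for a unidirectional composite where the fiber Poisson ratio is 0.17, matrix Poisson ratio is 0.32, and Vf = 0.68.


nu_12 = nu_f*Vf + nu_m*(1-Vf) = 0.17*0.68 + 0.32*0.32 = 0.218

0.218


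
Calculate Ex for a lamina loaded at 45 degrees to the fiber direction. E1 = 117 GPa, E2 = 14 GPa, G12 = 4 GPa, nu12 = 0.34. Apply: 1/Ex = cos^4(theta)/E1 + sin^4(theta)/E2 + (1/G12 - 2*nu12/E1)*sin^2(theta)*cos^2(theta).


cos^4(45) = 0.25, sin^4(45) = 0.25, sin^2(45)*cos^2(45) = 0.25
1/G12 - 2*nu12/E1 = 1/4 - 2*0.34/117 = 0.244188 GPa^-1
1/Ex = 0.25/117 + 0.25/14 + 0.244188*0.25 = 0.0810409 GPa^-1
Ex = 12.34 GPa

12.34 GPa


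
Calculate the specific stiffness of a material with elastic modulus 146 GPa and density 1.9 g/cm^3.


Specific stiffness = E/rho = 146/1.9 = 76.8 GPa/(g/cm^3)

76.8 GPa/(g/cm^3)


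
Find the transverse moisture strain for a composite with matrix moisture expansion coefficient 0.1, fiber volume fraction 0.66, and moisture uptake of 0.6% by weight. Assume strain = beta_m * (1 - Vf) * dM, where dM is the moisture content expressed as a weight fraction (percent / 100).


dM = 0.6/100 = 0.006
strain = beta_m * (1-Vf) * dM = 0.1 * 0.34 * 0.006 = 0.000204

0.000204


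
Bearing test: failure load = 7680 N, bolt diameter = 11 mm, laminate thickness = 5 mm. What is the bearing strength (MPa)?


sigma_br = F/(d*h) = 7680/(11*5) = 139.6 MPa

139.6 MPa


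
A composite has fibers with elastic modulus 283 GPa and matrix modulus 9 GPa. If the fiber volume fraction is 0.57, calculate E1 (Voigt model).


E1 = Ef*Vf + Em*(1-Vf) = 283*0.57 + 9*0.43 = 165.18 GPa

165.18 GPa


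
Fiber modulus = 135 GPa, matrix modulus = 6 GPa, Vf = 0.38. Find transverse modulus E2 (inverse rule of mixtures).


1/E2 = Vf/Ef + (1-Vf)/Em = 0.38/135 + 0.62/6
E2 = 9.42 GPa

9.42 GPa


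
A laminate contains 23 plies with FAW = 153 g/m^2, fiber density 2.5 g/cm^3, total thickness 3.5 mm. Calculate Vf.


Vf = n * FAW / (rho_f * h * 1000) = 23 * 153 / (2.5 * 3.5 * 1000) = 0.4022

0.4022


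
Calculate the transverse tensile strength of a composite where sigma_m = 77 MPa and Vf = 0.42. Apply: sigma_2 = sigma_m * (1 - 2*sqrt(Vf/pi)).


factor = 1 - 2*sqrt(0.42/pi) = 0.2687
sigma_2 = 77 * 0.2687 = 20.69 MPa

20.69 MPa


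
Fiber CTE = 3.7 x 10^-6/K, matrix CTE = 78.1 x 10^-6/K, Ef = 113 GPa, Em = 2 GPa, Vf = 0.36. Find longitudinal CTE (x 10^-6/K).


E1 = Ef*Vf + Em*(1-Vf) = 41.96
alpha_1 = (alpha_f*Ef*Vf + alpha_m*Em*(1-Vf))/E1 = 5.97 x 10^-6/K

5.97 x 10^-6/K


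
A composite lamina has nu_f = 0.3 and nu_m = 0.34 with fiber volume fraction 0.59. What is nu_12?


nu_12 = nu_f*Vf + nu_m*(1-Vf) = 0.3*0.59 + 0.34*0.41 = 0.3164

0.3164


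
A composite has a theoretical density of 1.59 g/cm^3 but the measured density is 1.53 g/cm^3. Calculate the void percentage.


Void% = (rho_theo - rho_actual)/rho_theo * 100 = (1.59 - 1.53)/1.59 * 100 = 3.77%

3.77%


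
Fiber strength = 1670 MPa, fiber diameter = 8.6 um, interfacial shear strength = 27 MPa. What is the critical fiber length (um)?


Lc = sigma_f * d / (2 * tau_i) = 1670 * 8.6 / (2 * 27) = 266.0 um

266.0 um


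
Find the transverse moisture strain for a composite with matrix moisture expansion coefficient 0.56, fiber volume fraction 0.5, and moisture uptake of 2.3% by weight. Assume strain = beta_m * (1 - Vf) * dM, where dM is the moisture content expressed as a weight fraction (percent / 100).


dM = 2.3/100 = 0.023
strain = beta_m * (1-Vf) * dM = 0.56 * 0.5 * 0.023 = 0.00644

0.00644


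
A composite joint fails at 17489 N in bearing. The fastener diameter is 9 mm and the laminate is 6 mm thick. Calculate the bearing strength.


sigma_br = F/(d*h) = 17489/(9*6) = 323.9 MPa

323.9 MPa


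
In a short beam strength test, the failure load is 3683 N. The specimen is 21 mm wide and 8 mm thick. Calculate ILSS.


ILSS = 3F/(4bh) = 3*3683/(4*21*8) = 16.44 MPa

16.44 MPa


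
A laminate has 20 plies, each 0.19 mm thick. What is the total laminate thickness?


h = n * t_ply = 20 * 0.19 = 3.8 mm

3.8 mm


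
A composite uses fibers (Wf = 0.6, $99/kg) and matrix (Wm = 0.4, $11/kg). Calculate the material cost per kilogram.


Cost = cost_f*Wf + cost_m*Wm = 99*0.6 + 11*0.4 = $63.8/kg

$63.8/kg


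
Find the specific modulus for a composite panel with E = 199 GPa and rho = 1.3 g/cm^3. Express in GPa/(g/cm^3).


Specific stiffness = E/rho = 199/1.3 = 153.1 GPa/(g/cm^3)

153.1 GPa/(g/cm^3)


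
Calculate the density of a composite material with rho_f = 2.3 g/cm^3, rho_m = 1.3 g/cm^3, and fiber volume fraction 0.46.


rho_c = rho_f*Vf + rho_m*(1-Vf) = 2.3*0.46 + 1.3*0.54 = 1.76 g/cm^3

1.76 g/cm^3


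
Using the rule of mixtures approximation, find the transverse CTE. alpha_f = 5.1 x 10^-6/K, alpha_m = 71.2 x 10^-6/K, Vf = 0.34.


alpha_2 = alpha_f*Vf + alpha_m*(1-Vf) = 5.1*0.34 + 71.2*0.66 = 48.7 x 10^-6/K

48.7 x 10^-6/K


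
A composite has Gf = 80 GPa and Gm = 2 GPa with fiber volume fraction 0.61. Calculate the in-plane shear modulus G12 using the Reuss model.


1/G12 = Vf/Gf + (1-Vf)/Gm = 0.61/80 + 0.39/2
G12 = 4.94 GPa

4.94 GPa


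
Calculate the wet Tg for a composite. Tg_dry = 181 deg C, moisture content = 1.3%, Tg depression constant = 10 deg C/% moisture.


Tg_wet = Tg_dry - k*moisture = 181 - 10*1.3 = 168.0 deg C

168.0 deg C


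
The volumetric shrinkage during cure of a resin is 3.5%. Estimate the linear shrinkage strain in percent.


Linear shrinkage ≈ vol_shrink/3 = 3.5/3 = 1.167%

1.167%


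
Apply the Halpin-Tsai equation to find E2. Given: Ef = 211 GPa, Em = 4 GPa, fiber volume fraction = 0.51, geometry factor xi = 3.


eta = (Ef/Em - 1)/(Ef/Em + xi) = (52.75 - 1)/(52.75 + 3) = 0.9283
E2 = Em*(1+xi*eta*Vf)/(1-eta*Vf) = 18.38 GPa

18.38 GPa


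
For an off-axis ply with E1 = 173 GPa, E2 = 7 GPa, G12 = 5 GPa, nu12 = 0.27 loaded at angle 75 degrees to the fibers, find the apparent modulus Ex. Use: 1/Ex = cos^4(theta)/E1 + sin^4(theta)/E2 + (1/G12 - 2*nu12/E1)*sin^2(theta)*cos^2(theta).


cos^4(75) = 0.004487, sin^4(75) = 0.870513, sin^2(75)*cos^2(75) = 0.0625
1/G12 - 2*nu12/E1 = 1/5 - 2*0.27/173 = 0.196879 GPa^-1
1/Ex = 0.004487/173 + 0.870513/7 + 0.196879*0.0625 = 0.1366898 GPa^-1
Ex = 7.32 GPa

7.32 GPa


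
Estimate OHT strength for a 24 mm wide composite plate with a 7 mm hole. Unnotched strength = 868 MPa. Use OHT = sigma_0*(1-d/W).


OHT = sigma_0*(1-d/W) = 868*(1-7/24) = 614.8 MPa

614.8 MPa


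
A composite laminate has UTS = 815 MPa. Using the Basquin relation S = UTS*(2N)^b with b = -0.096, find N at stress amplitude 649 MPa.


N = 0.5 * (S/UTS)^(1/b) = 0.5 * (649/815)^(1/-0.096) = 5.3618 cycles

5.3618 cycles


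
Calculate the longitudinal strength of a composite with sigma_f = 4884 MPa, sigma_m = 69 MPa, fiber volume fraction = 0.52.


sigma_1 = sigma_f*Vf + sigma_m*(1-Vf) = 4884*0.52 + 69*0.48 = 2572.8 MPa

2572.8 MPa


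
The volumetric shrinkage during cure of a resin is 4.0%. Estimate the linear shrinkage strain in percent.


Linear shrinkage ≈ vol_shrink/3 = 4.0/3 = 1.333%

1.333%


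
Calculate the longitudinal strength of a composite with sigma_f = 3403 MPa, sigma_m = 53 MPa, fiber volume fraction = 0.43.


sigma_1 = sigma_f*Vf + sigma_m*(1-Vf) = 3403*0.43 + 53*0.57 = 1493.5 MPa

1493.5 MPa


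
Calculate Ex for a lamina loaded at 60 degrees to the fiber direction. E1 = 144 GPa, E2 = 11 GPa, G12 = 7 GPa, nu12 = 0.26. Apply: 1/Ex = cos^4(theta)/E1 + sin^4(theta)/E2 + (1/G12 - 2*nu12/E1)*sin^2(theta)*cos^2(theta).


cos^4(60) = 0.0625, sin^4(60) = 0.5625, sin^2(60)*cos^2(60) = 0.1875
1/G12 - 2*nu12/E1 = 1/7 - 2*0.26/144 = 0.139246 GPa^-1
1/Ex = 0.0625/144 + 0.5625/11 + 0.139246*0.1875 = 0.077679 GPa^-1
Ex = 12.87 GPa

12.87 GPa


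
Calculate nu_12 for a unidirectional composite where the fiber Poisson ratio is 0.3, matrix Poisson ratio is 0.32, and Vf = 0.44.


nu_12 = nu_f*Vf + nu_m*(1-Vf) = 0.3*0.44 + 0.32*0.56 = 0.3112

0.3112


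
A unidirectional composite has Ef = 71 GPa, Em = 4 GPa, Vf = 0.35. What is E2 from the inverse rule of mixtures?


1/E2 = Vf/Ef + (1-Vf)/Em = 0.35/71 + 0.65/4
E2 = 5.97 GPa

5.97 GPa


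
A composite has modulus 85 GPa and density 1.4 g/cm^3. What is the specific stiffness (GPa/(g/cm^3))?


Specific stiffness = E/rho = 85/1.4 = 60.7 GPa/(g/cm^3)

60.7 GPa/(g/cm^3)


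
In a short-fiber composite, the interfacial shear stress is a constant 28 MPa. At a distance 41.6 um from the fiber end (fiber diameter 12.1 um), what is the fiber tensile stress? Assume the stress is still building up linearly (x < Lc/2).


Force balance: sigma_f * (pi*d^2/4) = tau * (pi*d) * x  ->  sigma_f = 4 * tau * x / d
sigma_f = 4 * 28 * 41.6 / 12.1 = 385.1 MPa

385.1 MPa


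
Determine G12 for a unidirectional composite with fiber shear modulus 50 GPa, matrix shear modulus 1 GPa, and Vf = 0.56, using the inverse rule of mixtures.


1/G12 = Vf/Gf + (1-Vf)/Gm = 0.56/50 + 0.44/1
G12 = 2.22 GPa

2.22 GPa


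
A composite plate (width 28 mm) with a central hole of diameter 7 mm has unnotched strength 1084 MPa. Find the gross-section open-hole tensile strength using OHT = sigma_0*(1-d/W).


OHT = sigma_0*(1-d/W) = 1084*(1-7/28) = 813.0 MPa

813.0 MPa


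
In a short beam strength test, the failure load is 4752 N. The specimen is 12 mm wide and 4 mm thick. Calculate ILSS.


ILSS = 3F/(4bh) = 3*4752/(4*12*4) = 74.25 MPa

74.25 MPa


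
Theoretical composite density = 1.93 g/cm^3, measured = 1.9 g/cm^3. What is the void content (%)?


Void% = (rho_theo - rho_actual)/rho_theo * 100 = (1.93 - 1.9)/1.93 * 100 = 1.55%

1.55%


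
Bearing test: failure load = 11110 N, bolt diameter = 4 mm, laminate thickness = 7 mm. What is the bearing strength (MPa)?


sigma_br = F/(d*h) = 11110/(4*7) = 396.8 MPa

396.8 MPa


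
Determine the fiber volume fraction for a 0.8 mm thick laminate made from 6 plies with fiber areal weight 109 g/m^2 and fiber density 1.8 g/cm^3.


Vf = n * FAW / (rho_f * h * 1000) = 6 * 109 / (1.8 * 0.8 * 1000) = 0.4542

0.4542


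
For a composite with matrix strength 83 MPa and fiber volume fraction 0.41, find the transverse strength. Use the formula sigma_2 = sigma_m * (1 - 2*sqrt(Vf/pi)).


factor = 1 - 2*sqrt(0.41/pi) = 0.2775
sigma_2 = 83 * 0.2775 = 23.03 MPa

23.03 MPa


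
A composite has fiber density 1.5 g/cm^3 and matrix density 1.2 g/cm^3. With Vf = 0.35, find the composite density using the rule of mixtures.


rho_c = rho_f*Vf + rho_m*(1-Vf) = 1.5*0.35 + 1.2*0.65 = 1.305 g/cm^3

1.305 g/cm^3


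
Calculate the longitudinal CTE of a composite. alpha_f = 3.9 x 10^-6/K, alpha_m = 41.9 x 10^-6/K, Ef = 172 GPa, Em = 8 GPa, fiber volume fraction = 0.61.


E1 = Ef*Vf + Em*(1-Vf) = 108.04
alpha_1 = (alpha_f*Ef*Vf + alpha_m*Em*(1-Vf))/E1 = 5.0 x 10^-6/K

5.0 x 10^-6/K


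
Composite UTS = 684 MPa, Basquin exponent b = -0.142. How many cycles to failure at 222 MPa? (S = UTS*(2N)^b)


N = 0.5 * (S/UTS)^(1/b) = 0.5 * (222/684)^(1/-0.142) = 1382.1059 cycles

1382.1059 cycles


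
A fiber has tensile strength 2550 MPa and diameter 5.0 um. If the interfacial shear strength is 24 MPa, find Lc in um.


Lc = sigma_f * d / (2 * tau_i) = 2550 * 5.0 / (2 * 24) = 265.6 um

265.6 um


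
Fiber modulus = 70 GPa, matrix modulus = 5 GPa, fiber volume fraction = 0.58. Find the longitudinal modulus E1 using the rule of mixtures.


E1 = Ef*Vf + Em*(1-Vf) = 70*0.58 + 5*0.42 = 42.7 GPa

42.7 GPa


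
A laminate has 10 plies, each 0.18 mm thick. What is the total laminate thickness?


h = n * t_ply = 10 * 0.18 = 1.8 mm

1.8 mm


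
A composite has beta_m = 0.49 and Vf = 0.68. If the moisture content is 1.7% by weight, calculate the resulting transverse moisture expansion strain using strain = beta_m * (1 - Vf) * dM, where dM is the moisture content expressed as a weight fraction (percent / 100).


dM = 1.7/100 = 0.017
strain = beta_m * (1-Vf) * dM = 0.49 * 0.32 * 0.017 = 0.0026656

0.0026656


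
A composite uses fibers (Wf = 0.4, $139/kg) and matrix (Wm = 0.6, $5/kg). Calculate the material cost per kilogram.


Cost = cost_f*Wf + cost_m*Wm = 139*0.4 + 5*0.6 = $58.6/kg

$58.6/kg


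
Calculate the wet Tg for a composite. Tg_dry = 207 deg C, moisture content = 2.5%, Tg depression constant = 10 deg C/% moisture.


Tg_wet = Tg_dry - k*moisture = 207 - 10*2.5 = 182.0 deg C

182.0 deg C


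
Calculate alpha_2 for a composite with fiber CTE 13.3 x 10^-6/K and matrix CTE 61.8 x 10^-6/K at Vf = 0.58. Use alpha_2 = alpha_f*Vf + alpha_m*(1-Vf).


alpha_2 = alpha_f*Vf + alpha_m*(1-Vf) = 13.3*0.58 + 61.8*0.42 = 33.7 x 10^-6/K

33.7 x 10^-6/K


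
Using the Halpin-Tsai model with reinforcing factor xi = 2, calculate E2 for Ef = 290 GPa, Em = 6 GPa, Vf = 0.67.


eta = (Ef/Em - 1)/(Ef/Em + xi) = (48.3333 - 1)/(48.3333 + 2) = 0.9404
E2 = Em*(1+xi*eta*Vf)/(1-eta*Vf) = 36.66 GPa

36.66 GPa


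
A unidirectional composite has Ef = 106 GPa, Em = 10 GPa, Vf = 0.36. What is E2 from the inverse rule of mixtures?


1/E2 = Vf/Ef + (1-Vf)/Em = 0.36/106 + 0.64/10
E2 = 14.84 GPa

14.84 GPa


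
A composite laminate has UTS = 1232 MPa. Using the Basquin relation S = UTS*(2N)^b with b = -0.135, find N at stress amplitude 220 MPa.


N = 0.5 * (S/UTS)^(1/b) = 0.5 * (220/1232)^(1/-0.135) = 174222.2177 cycles

174222.2177 cycles


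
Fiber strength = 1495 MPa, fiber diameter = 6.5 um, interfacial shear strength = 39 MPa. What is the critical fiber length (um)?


Lc = sigma_f * d / (2 * tau_i) = 1495 * 6.5 / (2 * 39) = 124.6 um

124.6 um


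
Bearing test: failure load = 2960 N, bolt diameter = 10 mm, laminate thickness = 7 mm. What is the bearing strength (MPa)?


sigma_br = F/(d*h) = 2960/(10*7) = 42.3 MPa

42.3 MPa


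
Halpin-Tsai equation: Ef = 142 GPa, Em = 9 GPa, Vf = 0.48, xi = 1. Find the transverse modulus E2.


eta = (Ef/Em - 1)/(Ef/Em + xi) = (15.7778 - 1)/(15.7778 + 1) = 0.8808
E2 = Em*(1+xi*eta*Vf)/(1-eta*Vf) = 22.18 GPa

22.18 GPa


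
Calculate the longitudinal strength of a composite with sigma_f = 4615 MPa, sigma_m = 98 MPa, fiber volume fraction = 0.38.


sigma_1 = sigma_f*Vf + sigma_m*(1-Vf) = 4615*0.38 + 98*0.62 = 1814.5 MPa

1814.5 MPa


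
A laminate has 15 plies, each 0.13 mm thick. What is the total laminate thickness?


h = n * t_ply = 15 * 0.13 = 1.95 mm

1.95 mm


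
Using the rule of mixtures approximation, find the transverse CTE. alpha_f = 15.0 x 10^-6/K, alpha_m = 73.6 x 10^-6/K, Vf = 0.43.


alpha_2 = alpha_f*Vf + alpha_m*(1-Vf) = 15.0*0.43 + 73.6*0.57 = 48.4 x 10^-6/K

48.4 x 10^-6/K


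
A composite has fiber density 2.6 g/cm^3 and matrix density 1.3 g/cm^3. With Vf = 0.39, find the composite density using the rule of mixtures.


rho_c = rho_f*Vf + rho_m*(1-Vf) = 2.6*0.39 + 1.3*0.61 = 1.807 g/cm^3

1.807 g/cm^3


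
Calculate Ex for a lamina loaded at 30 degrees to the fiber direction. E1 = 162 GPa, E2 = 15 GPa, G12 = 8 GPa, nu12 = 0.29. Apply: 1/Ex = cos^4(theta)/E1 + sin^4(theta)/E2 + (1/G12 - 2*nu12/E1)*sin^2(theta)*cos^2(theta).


cos^4(30) = 0.5625, sin^4(30) = 0.0625, sin^2(30)*cos^2(30) = 0.1875
1/G12 - 2*nu12/E1 = 1/8 - 2*0.29/162 = 0.12142 GPa^-1
1/Ex = 0.5625/162 + 0.0625/15 + 0.12142*0.1875 = 0.0304051 GPa^-1
Ex = 32.89 GPa

32.89 GPa


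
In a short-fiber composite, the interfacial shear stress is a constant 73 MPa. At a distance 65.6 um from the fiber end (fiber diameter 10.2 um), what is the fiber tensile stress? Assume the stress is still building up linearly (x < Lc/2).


Force balance: sigma_f * (pi*d^2/4) = tau * (pi*d) * x  ->  sigma_f = 4 * tau * x / d
sigma_f = 4 * 73 * 65.6 / 10.2 = 1878.0 MPa

1878.0 MPa


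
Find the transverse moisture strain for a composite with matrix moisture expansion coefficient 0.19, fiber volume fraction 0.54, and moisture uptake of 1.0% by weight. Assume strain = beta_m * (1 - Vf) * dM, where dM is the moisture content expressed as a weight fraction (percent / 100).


dM = 1.0/100 = 0.01
strain = beta_m * (1-Vf) * dM = 0.19 * 0.46 * 0.01 = 0.000874

0.000874


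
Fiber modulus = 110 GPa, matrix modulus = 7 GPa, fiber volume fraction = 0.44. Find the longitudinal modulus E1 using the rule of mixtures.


E1 = Ef*Vf + Em*(1-Vf) = 110*0.44 + 7*0.56 = 52.32 GPa

52.32 GPa


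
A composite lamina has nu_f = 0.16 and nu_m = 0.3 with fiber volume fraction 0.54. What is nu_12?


nu_12 = nu_f*Vf + nu_m*(1-Vf) = 0.16*0.54 + 0.3*0.46 = 0.2244

0.2244


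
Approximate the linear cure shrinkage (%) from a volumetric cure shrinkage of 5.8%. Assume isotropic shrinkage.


Linear shrinkage ≈ vol_shrink/3 = 5.8/3 = 1.933%

1.933%


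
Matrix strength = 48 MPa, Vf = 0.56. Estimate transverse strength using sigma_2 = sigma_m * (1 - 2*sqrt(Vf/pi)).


factor = 1 - 2*sqrt(0.56/pi) = 0.1556
sigma_2 = 48 * 0.1556 = 7.47 MPa

7.47 MPa


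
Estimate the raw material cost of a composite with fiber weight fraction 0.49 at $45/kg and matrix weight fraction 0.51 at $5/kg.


Cost = cost_f*Wf + cost_m*Wm = 45*0.49 + 5*0.51 = $24.6/kg

$24.6/kg


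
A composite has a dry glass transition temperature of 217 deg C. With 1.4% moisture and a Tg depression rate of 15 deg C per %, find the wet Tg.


Tg_wet = Tg_dry - k*moisture = 217 - 15*1.4 = 196.0 deg C

196.0 deg C


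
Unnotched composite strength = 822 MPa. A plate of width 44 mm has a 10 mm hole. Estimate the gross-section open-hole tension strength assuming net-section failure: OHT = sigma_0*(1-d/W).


OHT = sigma_0*(1-d/W) = 822*(1-10/44) = 635.2 MPa

635.2 MPa


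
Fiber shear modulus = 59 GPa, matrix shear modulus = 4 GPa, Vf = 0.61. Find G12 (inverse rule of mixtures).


1/G12 = Vf/Gf + (1-Vf)/Gm = 0.61/59 + 0.39/4
G12 = 9.27 GPa

9.27 GPa


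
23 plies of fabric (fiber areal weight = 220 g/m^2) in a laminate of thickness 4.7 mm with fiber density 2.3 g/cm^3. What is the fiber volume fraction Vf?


Vf = n * FAW / (rho_f * h * 1000) = 23 * 220 / (2.3 * 4.7 * 1000) = 0.4681

0.4681


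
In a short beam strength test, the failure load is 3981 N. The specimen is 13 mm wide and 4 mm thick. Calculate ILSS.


ILSS = 3F/(4bh) = 3*3981/(4*13*4) = 57.42 MPa

57.42 MPa


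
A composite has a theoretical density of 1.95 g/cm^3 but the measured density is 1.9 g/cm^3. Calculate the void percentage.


Void% = (rho_theo - rho_actual)/rho_theo * 100 = (1.95 - 1.9)/1.95 * 100 = 2.56%

2.56%


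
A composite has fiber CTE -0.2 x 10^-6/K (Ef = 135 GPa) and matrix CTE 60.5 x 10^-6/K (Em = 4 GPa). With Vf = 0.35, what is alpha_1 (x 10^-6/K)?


E1 = Ef*Vf + Em*(1-Vf) = 49.85
alpha_1 = (alpha_f*Ef*Vf + alpha_m*Em*(1-Vf))/E1 = 2.97 x 10^-6/K

2.97 x 10^-6/K


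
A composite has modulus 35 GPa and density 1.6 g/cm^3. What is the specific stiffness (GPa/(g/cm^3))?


Specific stiffness = E/rho = 35/1.6 = 21.9 GPa/(g/cm^3)

21.9 GPa/(g/cm^3)


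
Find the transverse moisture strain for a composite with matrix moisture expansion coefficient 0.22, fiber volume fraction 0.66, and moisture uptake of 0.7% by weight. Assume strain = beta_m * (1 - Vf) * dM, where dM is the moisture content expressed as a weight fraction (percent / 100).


dM = 0.7/100 = 0.007
strain = beta_m * (1-Vf) * dM = 0.22 * 0.34 * 0.007 = 0.0005236

0.0005236


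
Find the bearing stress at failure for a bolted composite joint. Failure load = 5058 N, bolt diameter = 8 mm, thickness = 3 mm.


sigma_br = F/(d*h) = 5058/(8*3) = 210.8 MPa

210.8 MPa


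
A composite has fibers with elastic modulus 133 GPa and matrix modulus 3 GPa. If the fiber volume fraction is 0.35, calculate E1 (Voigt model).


E1 = Ef*Vf + Em*(1-Vf) = 133*0.35 + 3*0.65 = 48.5 GPa

48.5 GPa


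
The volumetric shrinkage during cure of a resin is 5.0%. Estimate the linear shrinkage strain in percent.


Linear shrinkage ≈ vol_shrink/3 = 5.0/3 = 1.667%

1.667%


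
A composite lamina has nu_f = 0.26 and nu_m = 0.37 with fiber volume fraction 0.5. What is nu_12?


nu_12 = nu_f*Vf + nu_m*(1-Vf) = 0.26*0.5 + 0.37*0.5 = 0.315

0.315


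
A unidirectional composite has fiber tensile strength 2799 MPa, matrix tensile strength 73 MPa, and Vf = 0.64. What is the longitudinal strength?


sigma_1 = sigma_f*Vf + sigma_m*(1-Vf) = 2799*0.64 + 73*0.36 = 1817.6 MPa

1817.6 MPa


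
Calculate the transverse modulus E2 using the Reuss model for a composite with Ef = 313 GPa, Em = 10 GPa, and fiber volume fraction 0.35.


1/E2 = Vf/Ef + (1-Vf)/Em = 0.35/313 + 0.65/10
E2 = 15.12 GPa

15.12 GPa


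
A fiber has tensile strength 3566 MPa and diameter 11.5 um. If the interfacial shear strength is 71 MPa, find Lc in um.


Lc = sigma_f * d / (2 * tau_i) = 3566 * 11.5 / (2 * 71) = 288.8 um

288.8 um


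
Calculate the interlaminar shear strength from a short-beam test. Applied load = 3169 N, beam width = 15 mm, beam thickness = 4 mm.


ILSS = 3F/(4bh) = 3*3169/(4*15*4) = 39.61 MPa

39.61 MPa


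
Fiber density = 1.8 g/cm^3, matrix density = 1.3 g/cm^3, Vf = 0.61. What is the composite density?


rho_c = rho_f*Vf + rho_m*(1-Vf) = 1.8*0.61 + 1.3*0.39 = 1.605 g/cm^3

1.605 g/cm^3


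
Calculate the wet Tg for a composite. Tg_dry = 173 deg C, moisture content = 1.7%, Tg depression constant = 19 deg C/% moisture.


Tg_wet = Tg_dry - k*moisture = 173 - 19*1.7 = 140.7 deg C

140.7 deg C


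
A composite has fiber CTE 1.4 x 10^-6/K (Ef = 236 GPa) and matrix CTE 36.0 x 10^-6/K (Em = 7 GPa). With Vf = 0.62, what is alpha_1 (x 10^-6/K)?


E1 = Ef*Vf + Em*(1-Vf) = 148.98
alpha_1 = (alpha_f*Ef*Vf + alpha_m*Em*(1-Vf))/E1 = 2.02 x 10^-6/K

2.02 x 10^-6/K


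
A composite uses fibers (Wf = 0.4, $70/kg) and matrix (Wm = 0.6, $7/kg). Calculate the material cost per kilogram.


Cost = cost_f*Wf + cost_m*Wm = 70*0.4 + 7*0.6 = $32.2/kg

$32.2/kg


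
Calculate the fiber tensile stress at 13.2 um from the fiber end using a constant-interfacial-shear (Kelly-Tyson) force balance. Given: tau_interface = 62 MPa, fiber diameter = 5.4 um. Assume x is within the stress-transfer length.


Force balance: sigma_f * (pi*d^2/4) = tau * (pi*d) * x  ->  sigma_f = 4 * tau * x / d
sigma_f = 4 * 62 * 13.2 / 5.4 = 606.2 MPa

606.2 MPa


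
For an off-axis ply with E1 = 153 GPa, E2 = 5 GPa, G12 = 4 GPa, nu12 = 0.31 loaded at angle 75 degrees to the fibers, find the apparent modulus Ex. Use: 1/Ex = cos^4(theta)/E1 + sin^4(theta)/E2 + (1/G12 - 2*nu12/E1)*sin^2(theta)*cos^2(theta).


cos^4(75) = 0.004487, sin^4(75) = 0.870513, sin^2(75)*cos^2(75) = 0.0625
1/G12 - 2*nu12/E1 = 1/4 - 2*0.31/153 = 0.245948 GPa^-1
1/Ex = 0.004487/153 + 0.870513/5 + 0.245948*0.0625 = 0.1895036 GPa^-1
Ex = 5.28 GPa

5.28 GPa


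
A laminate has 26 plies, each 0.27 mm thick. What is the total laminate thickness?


h = n * t_ply = 26 * 0.27 = 7.02 mm

7.02 mm


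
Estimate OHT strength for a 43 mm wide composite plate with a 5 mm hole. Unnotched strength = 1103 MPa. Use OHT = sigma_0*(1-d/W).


OHT = sigma_0*(1-d/W) = 1103*(1-5/43) = 974.7 MPa

974.7 MPa


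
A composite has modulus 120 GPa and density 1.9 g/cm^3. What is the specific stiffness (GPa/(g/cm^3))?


Specific stiffness = E/rho = 120/1.9 = 63.2 GPa/(g/cm^3)

63.2 GPa/(g/cm^3)


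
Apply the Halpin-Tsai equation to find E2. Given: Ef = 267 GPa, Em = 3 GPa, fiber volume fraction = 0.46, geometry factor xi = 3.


eta = (Ef/Em - 1)/(Ef/Em + xi) = (89.0 - 1)/(89.0 + 3) = 0.9565
E2 = Em*(1+xi*eta*Vf)/(1-eta*Vf) = 12.43 GPa

12.43 GPa


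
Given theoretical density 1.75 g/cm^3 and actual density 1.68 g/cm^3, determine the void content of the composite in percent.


Void% = (rho_theo - rho_actual)/rho_theo * 100 = (1.75 - 1.68)/1.75 * 100 = 4.0%

4.0%


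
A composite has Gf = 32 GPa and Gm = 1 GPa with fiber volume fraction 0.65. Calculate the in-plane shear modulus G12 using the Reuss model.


1/G12 = Vf/Gf + (1-Vf)/Gm = 0.65/32 + 0.35/1
G12 = 2.7 GPa

2.7 GPa


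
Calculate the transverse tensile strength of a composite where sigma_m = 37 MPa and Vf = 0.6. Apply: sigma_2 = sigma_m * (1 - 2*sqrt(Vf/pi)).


factor = 1 - 2*sqrt(0.6/pi) = 0.126
sigma_2 = 37 * 0.126 = 4.66 MPa

4.66 MPa


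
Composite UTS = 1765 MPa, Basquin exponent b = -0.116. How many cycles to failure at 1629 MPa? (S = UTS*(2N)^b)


N = 0.5 * (S/UTS)^(1/b) = 0.5 * (1629/1765)^(1/-0.116) = 0.9981 cycles

0.9981 cycles


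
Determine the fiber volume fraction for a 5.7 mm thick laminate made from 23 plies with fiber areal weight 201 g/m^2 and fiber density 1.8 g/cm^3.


Vf = n * FAW / (rho_f * h * 1000) = 23 * 201 / (1.8 * 5.7 * 1000) = 0.4506

0.4506


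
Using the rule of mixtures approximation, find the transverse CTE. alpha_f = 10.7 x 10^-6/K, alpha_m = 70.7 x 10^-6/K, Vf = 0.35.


alpha_2 = alpha_f*Vf + alpha_m*(1-Vf) = 10.7*0.35 + 70.7*0.65 = 49.7 x 10^-6/K

49.7 x 10^-6/K


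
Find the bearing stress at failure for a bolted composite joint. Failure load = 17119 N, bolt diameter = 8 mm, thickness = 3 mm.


sigma_br = F/(d*h) = 17119/(8*3) = 713.3 MPa

713.3 MPa


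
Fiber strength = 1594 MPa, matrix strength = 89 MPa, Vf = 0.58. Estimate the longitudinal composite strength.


sigma_1 = sigma_f*Vf + sigma_m*(1-Vf) = 1594*0.58 + 89*0.42 = 961.9 MPa

961.9 MPa


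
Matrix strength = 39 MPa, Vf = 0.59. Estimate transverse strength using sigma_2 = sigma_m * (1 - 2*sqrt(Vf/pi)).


factor = 1 - 2*sqrt(0.59/pi) = 0.1333
sigma_2 = 39 * 0.1333 = 5.2 MPa

5.2 MPa


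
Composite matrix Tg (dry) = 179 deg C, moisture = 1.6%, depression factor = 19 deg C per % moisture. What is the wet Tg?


Tg_wet = Tg_dry - k*moisture = 179 - 19*1.6 = 148.6 deg C

148.6 deg C


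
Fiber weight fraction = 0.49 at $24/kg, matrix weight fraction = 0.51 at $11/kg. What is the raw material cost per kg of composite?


Cost = cost_f*Wf + cost_m*Wm = 24*0.49 + 11*0.51 = $17.37/kg

$17.37/kg


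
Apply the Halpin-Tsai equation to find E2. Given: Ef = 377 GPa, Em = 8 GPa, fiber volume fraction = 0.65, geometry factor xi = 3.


eta = (Ef/Em - 1)/(Ef/Em + xi) = (47.125 - 1)/(47.125 + 3) = 0.9202
E2 = Em*(1+xi*eta*Vf)/(1-eta*Vf) = 55.63 GPa

55.63 GPa


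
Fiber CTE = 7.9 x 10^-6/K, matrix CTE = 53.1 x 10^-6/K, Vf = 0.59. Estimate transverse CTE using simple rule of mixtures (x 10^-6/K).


alpha_2 = alpha_f*Vf + alpha_m*(1-Vf) = 7.9*0.59 + 53.1*0.41 = 26.4 x 10^-6/K

26.4 x 10^-6/K


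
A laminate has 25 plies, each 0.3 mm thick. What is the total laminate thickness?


h = n * t_ply = 25 * 0.3 = 7.5 mm

7.5 mm


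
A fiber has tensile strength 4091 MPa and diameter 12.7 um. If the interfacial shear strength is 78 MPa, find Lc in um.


Lc = sigma_f * d / (2 * tau_i) = 4091 * 12.7 / (2 * 78) = 333.0 um

333.0 um


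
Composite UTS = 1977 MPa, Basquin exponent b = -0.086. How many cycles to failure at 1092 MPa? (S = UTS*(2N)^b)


N = 0.5 * (S/UTS)^(1/b) = 0.5 * (1092/1977)^(1/-0.086) = 497.1171 cycles

497.1171 cycles


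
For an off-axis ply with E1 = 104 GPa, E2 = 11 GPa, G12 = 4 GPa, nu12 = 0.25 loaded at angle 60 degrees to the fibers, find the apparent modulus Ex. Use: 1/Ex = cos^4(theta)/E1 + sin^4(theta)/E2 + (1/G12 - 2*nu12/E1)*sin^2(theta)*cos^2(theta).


cos^4(60) = 0.0625, sin^4(60) = 0.5625, sin^2(60)*cos^2(60) = 0.1875
1/G12 - 2*nu12/E1 = 1/4 - 2*0.25/104 = 0.245192 GPa^-1
1/Ex = 0.0625/104 + 0.5625/11 + 0.245192*0.1875 = 0.0977109 GPa^-1
Ex = 10.23 GPa

10.23 GPa


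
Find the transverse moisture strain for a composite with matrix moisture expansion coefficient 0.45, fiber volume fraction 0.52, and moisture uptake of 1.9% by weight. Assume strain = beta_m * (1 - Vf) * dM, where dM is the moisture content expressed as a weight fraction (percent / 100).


dM = 1.9/100 = 0.019
strain = beta_m * (1-Vf) * dM = 0.45 * 0.48 * 0.019 = 0.004104

0.004104


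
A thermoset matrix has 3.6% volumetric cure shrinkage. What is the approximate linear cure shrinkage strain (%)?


Linear shrinkage ≈ vol_shrink/3 = 3.6/3 = 1.2%

1.2%


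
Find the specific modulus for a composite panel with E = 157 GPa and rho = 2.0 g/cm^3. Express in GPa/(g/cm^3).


Specific stiffness = E/rho = 157/2.0 = 78.5 GPa/(g/cm^3)

78.5 GPa/(g/cm^3)


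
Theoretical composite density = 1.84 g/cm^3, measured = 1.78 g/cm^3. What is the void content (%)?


Void% = (rho_theo - rho_actual)/rho_theo * 100 = (1.84 - 1.78)/1.84 * 100 = 3.26%

3.26%


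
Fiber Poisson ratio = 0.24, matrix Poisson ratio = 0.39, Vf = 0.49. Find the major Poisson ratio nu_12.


nu_12 = nu_f*Vf + nu_m*(1-Vf) = 0.24*0.49 + 0.39*0.51 = 0.3165

0.3165


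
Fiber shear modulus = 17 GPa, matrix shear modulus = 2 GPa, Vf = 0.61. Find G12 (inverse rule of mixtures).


1/G12 = Vf/Gf + (1-Vf)/Gm = 0.61/17 + 0.39/2
G12 = 4.33 GPa

4.33 GPa


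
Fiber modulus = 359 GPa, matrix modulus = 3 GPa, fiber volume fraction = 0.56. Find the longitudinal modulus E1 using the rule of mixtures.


E1 = Ef*Vf + Em*(1-Vf) = 359*0.56 + 3*0.44 = 202.36 GPa

202.36 GPa


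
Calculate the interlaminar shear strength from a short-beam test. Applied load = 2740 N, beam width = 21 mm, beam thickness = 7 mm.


ILSS = 3F/(4bh) = 3*2740/(4*21*7) = 13.98 MPa

13.98 MPa


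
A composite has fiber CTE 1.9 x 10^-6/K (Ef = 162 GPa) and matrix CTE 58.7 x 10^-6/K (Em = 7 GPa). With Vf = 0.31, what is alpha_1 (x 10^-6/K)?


E1 = Ef*Vf + Em*(1-Vf) = 55.05
alpha_1 = (alpha_f*Ef*Vf + alpha_m*Em*(1-Vf))/E1 = 6.88 x 10^-6/K

6.88 x 10^-6/K


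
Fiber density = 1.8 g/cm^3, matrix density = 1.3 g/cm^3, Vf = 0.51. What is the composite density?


rho_c = rho_f*Vf + rho_m*(1-Vf) = 1.8*0.51 + 1.3*0.49 = 1.555 g/cm^3

1.555 g/cm^3


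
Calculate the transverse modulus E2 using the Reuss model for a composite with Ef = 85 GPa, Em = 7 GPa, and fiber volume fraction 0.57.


1/E2 = Vf/Ef + (1-Vf)/Em = 0.57/85 + 0.43/7
E2 = 14.68 GPa

14.68 GPa


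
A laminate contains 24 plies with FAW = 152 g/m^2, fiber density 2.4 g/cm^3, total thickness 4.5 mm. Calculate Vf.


Vf = n * FAW / (rho_f * h * 1000) = 24 * 152 / (2.4 * 4.5 * 1000) = 0.3378

0.3378


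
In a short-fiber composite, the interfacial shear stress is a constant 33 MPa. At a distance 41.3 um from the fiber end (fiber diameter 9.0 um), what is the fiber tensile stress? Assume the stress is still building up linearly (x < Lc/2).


Force balance: sigma_f * (pi*d^2/4) = tau * (pi*d) * x  ->  sigma_f = 4 * tau * x / d
sigma_f = 4 * 33 * 41.3 / 9.0 = 605.7 MPa

605.7 MPa


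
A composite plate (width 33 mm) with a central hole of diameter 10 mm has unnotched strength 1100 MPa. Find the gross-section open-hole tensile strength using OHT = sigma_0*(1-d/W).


OHT = sigma_0*(1-d/W) = 1100*(1-10/33) = 766.7 MPa

766.7 MPa


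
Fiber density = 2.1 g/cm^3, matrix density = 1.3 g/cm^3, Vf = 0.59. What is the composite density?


rho_c = rho_f*Vf + rho_m*(1-Vf) = 2.1*0.59 + 1.3*0.41 = 1.772 g/cm^3

1.772 g/cm^3


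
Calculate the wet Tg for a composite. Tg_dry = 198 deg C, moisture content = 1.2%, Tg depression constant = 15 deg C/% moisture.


Tg_wet = Tg_dry - k*moisture = 198 - 15*1.2 = 180.0 deg C

180.0 deg C


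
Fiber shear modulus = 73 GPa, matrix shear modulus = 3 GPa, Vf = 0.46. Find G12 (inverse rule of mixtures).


1/G12 = Vf/Gf + (1-Vf)/Gm = 0.46/73 + 0.54/3
G12 = 5.37 GPa

5.37 GPa


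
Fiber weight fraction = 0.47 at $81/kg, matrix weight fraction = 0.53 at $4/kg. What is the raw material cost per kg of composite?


Cost = cost_f*Wf + cost_m*Wm = 81*0.47 + 4*0.53 = $40.19/kg

$40.19/kg


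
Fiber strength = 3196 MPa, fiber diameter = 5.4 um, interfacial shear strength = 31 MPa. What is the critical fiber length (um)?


Lc = sigma_f * d / (2 * tau_i) = 3196 * 5.4 / (2 * 31) = 278.4 um

278.4 um


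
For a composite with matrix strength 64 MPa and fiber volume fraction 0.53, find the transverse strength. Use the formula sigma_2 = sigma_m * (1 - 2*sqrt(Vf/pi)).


factor = 1 - 2*sqrt(0.53/pi) = 0.1785
sigma_2 = 64 * 0.1785 = 11.43 MPa

11.43 MPa


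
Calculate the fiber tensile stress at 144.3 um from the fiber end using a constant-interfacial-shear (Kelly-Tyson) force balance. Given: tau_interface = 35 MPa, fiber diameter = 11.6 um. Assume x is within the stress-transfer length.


Force balance: sigma_f * (pi*d^2/4) = tau * (pi*d) * x  ->  sigma_f = 4 * tau * x / d
sigma_f = 4 * 35 * 144.3 / 11.6 = 1741.6 MPa

1741.6 MPa


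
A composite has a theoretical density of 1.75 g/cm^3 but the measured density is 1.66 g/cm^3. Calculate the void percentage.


Void% = (rho_theo - rho_actual)/rho_theo * 100 = (1.75 - 1.66)/1.75 * 100 = 5.14%

5.14%


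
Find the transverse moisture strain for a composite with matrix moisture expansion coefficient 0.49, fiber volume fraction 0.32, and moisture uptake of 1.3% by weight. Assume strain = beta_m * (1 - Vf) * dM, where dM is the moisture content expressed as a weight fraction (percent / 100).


dM = 1.3/100 = 0.013
strain = beta_m * (1-Vf) * dM = 0.49 * 0.68 * 0.013 = 0.0043316

0.0043316


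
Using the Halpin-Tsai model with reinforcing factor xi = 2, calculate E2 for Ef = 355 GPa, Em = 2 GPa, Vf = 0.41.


eta = (Ef/Em - 1)/(Ef/Em + xi) = (177.5 - 1)/(177.5 + 2) = 0.9833
E2 = Em*(1+xi*eta*Vf)/(1-eta*Vf) = 6.05 GPa

6.05 GPa


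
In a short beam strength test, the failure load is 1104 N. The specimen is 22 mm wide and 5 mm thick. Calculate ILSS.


ILSS = 3F/(4bh) = 3*1104/(4*22*5) = 7.53 MPa

7.53 MPa


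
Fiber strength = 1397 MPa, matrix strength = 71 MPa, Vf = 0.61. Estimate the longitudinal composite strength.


sigma_1 = sigma_f*Vf + sigma_m*(1-Vf) = 1397*0.61 + 71*0.39 = 879.9 MPa

879.9 MPa


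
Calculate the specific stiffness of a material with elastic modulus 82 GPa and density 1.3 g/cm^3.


Specific stiffness = E/rho = 82/1.3 = 63.1 GPa/(g/cm^3)

63.1 GPa/(g/cm^3)


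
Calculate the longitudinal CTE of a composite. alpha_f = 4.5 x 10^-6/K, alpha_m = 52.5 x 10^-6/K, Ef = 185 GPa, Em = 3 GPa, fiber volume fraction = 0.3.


E1 = Ef*Vf + Em*(1-Vf) = 57.6
alpha_1 = (alpha_f*Ef*Vf + alpha_m*Em*(1-Vf))/E1 = 6.25 x 10^-6/K

6.25 x 10^-6/K


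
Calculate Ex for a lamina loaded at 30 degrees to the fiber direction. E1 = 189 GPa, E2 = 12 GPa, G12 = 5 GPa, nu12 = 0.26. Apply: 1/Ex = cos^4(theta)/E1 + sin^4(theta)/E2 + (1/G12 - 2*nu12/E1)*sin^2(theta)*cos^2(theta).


cos^4(30) = 0.5625, sin^4(30) = 0.0625, sin^2(30)*cos^2(30) = 0.1875
1/G12 - 2*nu12/E1 = 1/5 - 2*0.26/189 = 0.197249 GPa^-1
1/Ex = 0.5625/189 + 0.0625/12 + 0.197249*0.1875 = 0.0451687 GPa^-1
Ex = 22.14 GPa

22.14 GPa


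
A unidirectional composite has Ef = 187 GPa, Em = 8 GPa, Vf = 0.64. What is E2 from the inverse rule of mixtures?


1/E2 = Vf/Ef + (1-Vf)/Em = 0.64/187 + 0.36/8
E2 = 20.65 GPa

20.65 GPa


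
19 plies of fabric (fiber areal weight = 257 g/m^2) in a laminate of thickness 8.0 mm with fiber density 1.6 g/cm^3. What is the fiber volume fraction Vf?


Vf = n * FAW / (rho_f * h * 1000) = 19 * 257 / (1.6 * 8.0 * 1000) = 0.3815

0.3815


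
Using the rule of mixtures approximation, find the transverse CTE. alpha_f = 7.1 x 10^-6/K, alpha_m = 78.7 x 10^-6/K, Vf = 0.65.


alpha_2 = alpha_f*Vf + alpha_m*(1-Vf) = 7.1*0.65 + 78.7*0.35 = 32.2 x 10^-6/K

32.2 x 10^-6/K


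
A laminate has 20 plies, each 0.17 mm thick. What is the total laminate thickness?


h = n * t_ply = 20 * 0.17 = 3.4 mm

3.4 mm


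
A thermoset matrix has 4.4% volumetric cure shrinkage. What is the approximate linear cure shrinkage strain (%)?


Linear shrinkage ≈ vol_shrink/3 = 4.4/3 = 1.467%

1.467%


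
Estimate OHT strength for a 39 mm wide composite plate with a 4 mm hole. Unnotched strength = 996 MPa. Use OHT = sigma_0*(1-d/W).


OHT = sigma_0*(1-d/W) = 996*(1-4/39) = 893.8 MPa

893.8 MPa


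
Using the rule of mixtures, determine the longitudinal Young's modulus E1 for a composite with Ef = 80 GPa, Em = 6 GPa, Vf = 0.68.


E1 = Ef*Vf + Em*(1-Vf) = 80*0.68 + 6*0.32 = 56.32 GPa

56.32 GPa


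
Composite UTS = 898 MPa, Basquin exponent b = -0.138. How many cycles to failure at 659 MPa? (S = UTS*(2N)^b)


N = 0.5 * (S/UTS)^(1/b) = 0.5 * (659/898)^(1/-0.138) = 4.7078 cycles

4.7078 cycles
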